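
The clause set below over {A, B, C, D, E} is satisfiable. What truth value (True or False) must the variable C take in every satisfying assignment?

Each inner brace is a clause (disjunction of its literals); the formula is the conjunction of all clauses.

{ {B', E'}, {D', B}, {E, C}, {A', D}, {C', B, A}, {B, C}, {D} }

True

Suppose C = 0.
Unit clause (E) forces E = 1.
Unit clause (B') forces B = 0.
Now (B) is unsatisfied and unit — conflict.
So every satisfying assignment has C = True.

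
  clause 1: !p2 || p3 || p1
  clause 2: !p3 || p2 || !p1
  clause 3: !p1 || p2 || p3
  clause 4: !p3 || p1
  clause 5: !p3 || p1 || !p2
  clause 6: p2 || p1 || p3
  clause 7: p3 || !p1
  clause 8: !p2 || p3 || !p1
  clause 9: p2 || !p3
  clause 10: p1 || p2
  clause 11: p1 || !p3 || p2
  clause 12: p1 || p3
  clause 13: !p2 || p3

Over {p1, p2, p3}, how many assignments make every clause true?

1

There are 2^3 = 8 truth assignments over (p1, p2, p3).
Split on p2. With p2 = true, the clauses containing p2 are satisfied and !p2 drops from the rest; 1 of the 2^2 = 4 assignments to the other variables satisfy what remains.
With p2 = false, by the same count on the reduced clause set, 0 assignments work.
Total: 1 + 0 = 1.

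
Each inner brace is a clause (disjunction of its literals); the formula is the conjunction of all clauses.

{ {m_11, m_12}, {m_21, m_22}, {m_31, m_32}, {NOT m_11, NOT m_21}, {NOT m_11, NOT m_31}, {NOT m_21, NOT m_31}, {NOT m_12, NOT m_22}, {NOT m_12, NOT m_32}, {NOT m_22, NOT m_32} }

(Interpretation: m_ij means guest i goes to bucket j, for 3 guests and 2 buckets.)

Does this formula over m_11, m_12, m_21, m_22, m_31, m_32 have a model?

No

Branch on m_11: set m_11 = true.
(NOT m_21) alone gives m_21 = false.
(m_22) alone gives m_22 = true.
(NOT m_31) alone gives m_31 = false.
(m_32) alone gives m_32 = true.
But (NOT m_32) is also a unit clause — contradiction.
So m_11 must be the other value — set m_11 = false.
(m_12) alone gives m_12 = true.
(NOT m_22) alone gives m_22 = false.
(m_21) alone gives m_21 = true.
(NOT m_31) alone gives m_31 = false.
(m_32) alone gives m_32 = true.
But (NOT m_32) is also a unit clause — contradiction.
Neither m_11 = true nor m_11 = false works.
No assignment satisfies every clause.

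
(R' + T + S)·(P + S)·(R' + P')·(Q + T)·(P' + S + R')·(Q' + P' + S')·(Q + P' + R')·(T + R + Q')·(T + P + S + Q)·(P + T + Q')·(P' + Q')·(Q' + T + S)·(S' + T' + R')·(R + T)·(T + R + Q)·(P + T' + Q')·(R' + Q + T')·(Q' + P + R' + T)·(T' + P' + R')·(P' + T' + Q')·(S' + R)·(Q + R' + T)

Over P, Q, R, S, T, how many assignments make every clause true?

There are 2^5 = 32 truth assignments over (P, Q, R, S, T).
Split on S. With S = 1, the clauses containing S are satisfied and S' drops from the rest; 0 of the 2^4 = 16 assignments to the other variables satisfy what remains.
With S = 0, by the same count on the reduced clause set, 1 assignment works.
Total: 0 + 1 = 1.

1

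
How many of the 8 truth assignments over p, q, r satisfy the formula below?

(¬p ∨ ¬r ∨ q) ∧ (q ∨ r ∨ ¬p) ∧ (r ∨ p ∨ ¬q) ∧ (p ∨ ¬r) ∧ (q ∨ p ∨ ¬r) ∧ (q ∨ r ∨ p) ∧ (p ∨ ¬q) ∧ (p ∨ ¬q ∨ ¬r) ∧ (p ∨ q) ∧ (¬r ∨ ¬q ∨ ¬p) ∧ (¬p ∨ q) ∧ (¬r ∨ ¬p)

1

There are 2^3 = 8 truth assignments over (p, q, r).
Check each against the 12 clauses (columns in the order p, q, r):
  F F F  ✗ fails (q ∨ r ∨ p)
  F F T  ✗ fails (p ∨ ¬r)
  F T F  ✗ fails (r ∨ p ∨ ¬q)
  F T T  ✗ fails (p ∨ ¬r)
  T F F  ✗ fails (q ∨ r ∨ ¬p)
  T F T  ✗ fails (¬p ∨ ¬r ∨ q)
  T T F  ✓ satisfies all
  T T T  ✗ fails (¬r ∨ ¬q ∨ ¬p)
1 of the 8 rows is a model.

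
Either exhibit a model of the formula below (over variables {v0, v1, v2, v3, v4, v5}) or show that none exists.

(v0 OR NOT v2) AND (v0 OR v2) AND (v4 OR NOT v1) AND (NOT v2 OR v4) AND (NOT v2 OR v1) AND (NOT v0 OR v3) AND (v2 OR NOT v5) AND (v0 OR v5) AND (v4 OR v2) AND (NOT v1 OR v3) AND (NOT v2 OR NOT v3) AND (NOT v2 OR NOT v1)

v0=true,  v1=false,  v2=false,  v3=true,  v4=true,  v5=false

Branch on v0: set v0 = true.
(v3) alone gives v3 = true.
(NOT v2) alone gives v2 = false.
(NOT v5) alone gives v5 = false.
(v4) alone gives v4 = true.
No clause remains; v1 is free.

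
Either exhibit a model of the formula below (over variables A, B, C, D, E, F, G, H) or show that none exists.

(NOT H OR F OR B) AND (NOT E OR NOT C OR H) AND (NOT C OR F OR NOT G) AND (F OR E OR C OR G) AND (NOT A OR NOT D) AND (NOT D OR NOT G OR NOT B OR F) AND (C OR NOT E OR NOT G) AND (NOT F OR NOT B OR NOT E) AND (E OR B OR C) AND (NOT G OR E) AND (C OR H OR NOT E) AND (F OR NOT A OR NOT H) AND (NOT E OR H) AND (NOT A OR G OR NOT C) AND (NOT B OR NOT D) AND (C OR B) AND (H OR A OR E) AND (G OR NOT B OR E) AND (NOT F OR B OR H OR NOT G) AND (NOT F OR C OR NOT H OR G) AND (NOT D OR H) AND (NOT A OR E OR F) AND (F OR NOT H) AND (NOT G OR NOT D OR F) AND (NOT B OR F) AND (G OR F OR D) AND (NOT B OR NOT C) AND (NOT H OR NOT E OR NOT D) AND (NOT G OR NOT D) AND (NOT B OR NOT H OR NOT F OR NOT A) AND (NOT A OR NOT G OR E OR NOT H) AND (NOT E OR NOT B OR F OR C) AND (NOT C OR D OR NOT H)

Case A = false:
Case G = false:
Case E = false:
From the singleton clause (H), H = true.
From the singleton clause (NOT B), B = false.
From the singleton clause (F), F = true.
From the singleton clause (C), C = true.
From the singleton clause (D), D = true.
This assignment satisfies each clause.

A: false, B: false, C: true, D: true, E: false, F: true, G: false, H: true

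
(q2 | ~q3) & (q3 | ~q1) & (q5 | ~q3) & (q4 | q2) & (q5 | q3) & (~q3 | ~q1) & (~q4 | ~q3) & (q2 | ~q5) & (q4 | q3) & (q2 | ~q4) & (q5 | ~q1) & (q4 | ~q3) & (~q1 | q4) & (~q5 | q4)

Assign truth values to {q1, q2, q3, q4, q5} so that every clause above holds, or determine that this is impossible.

q1 ↦ 0; q2 ↦ 1; q3 ↦ 0; q4 ↦ 1; q5 ↦ 1

Try q2 = 1.
Try q3 = 0.
(~q1) alone gives q1 = 0.
(q5) alone gives q5 = 1.
(q4) alone gives q4 = 1.
Every clause now holds.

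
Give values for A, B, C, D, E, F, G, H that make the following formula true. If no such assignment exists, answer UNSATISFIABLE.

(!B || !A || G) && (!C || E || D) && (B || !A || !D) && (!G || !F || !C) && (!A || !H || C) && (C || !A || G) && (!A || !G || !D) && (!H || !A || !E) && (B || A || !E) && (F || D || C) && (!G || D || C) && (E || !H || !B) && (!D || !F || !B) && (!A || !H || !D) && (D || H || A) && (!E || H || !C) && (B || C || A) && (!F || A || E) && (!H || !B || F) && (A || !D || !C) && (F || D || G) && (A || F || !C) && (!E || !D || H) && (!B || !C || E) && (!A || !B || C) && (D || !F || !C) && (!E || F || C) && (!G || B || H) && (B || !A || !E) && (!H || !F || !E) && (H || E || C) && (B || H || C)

Case B = false:
Case A = false:
Unit clause (!E) forces E = false.
Unit clause (C) forces C = true.
Unit clause (D) forces D = true.
But (!D) is also a unit clause — contradiction.
That branch fails; take A = true instead.
Unit clause (!D) forces D = false.
Unit clause (!E) forces E = false.
Unit clause (!C) forces C = false.
Unit clause (!H) forces H = false.
But (H) is also a unit clause — contradiction.
Either choice for A ends in contradiction.
That branch fails; take B = true instead.
Case A = false:
Case E = true:
Case D = false:
Unit clause (H) forces H = true.
Unit clause (F) forces F = true.
But (!F) is also a unit clause — contradiction.
That branch fails; take D = true instead.
Unit clause (!F) forces F = false.
Unit clause (!H) forces H = false.
But (H) is also a unit clause — contradiction.
Either choice for D ends in contradiction.
That branch fails; take E = false instead.
Unit clause (!H) forces H = false.
Unit clause (D) forces D = true.
Unit clause (!F) forces F = false.
Unit clause (!C) forces C = false.
But (C) is also a unit clause — contradiction.
Either choice for E ends in contradiction.
That branch fails; take A = true instead.
Unit clause (G) forces G = true.
Unit clause (!D) forces D = false.
Unit clause (C) forces C = true.
Unit clause (E) forces E = true.
Unit clause (!F) forces F = false.
Unit clause (!H) forces H = false.
But (H) is also a unit clause — contradiction.
Either choice for A ends in contradiction.
Either choice for B ends in contradiction.

UNSATISFIABLE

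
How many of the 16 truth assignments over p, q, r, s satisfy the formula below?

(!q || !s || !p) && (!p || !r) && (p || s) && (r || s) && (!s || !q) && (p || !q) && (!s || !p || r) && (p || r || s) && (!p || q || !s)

2

There are 2^4 = 16 truth assignments over (p, q, r, s).
Check each against the 9 clauses (columns in the order p, q, r, s):
  F F F F  ✗ fails (p || s)
  F F F T  ✓ satisfies all
  F F T F  ✗ fails (p || s)
  F F T T  ✓ satisfies all
  F T F F  ✗ fails (p || s)
  F T F T  ✗ fails (!s || !q)
  F T T F  ✗ fails (p || s)
  F T T T  ✗ fails (!s || !q)
  T F F F  ✗ fails (r || s)
  T F F T  ✗ fails (!s || !p || r)
  T F T F  ✗ fails (!p || !r)
  T F T T  ✗ fails (!p || !r)
  T T F F  ✗ fails (r || s)
  T T F T  ✗ fails (!q || !s || !p)
  T T T F  ✗ fails (!p || !r)
  T T T T  ✗ fails (!q || !s || !p)
2 of the 16 rows are models.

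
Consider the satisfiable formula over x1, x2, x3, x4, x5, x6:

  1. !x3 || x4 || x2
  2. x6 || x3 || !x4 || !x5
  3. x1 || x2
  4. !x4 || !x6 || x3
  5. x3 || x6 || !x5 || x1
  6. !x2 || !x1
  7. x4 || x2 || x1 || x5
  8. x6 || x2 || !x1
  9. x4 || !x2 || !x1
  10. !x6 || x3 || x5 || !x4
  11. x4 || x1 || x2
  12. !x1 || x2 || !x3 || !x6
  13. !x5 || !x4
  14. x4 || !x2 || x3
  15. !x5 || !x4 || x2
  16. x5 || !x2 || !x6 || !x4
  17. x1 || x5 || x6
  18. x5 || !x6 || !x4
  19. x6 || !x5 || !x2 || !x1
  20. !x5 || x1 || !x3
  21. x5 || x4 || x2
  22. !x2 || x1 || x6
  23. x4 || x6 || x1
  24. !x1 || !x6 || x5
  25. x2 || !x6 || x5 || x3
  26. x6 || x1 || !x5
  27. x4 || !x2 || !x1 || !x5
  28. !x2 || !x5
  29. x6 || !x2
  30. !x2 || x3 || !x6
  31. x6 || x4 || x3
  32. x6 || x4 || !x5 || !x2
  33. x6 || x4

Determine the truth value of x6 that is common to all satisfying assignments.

True

Suppose x6 = false.
Unit clause (!x2) forces x2 = false.
Unit clause (x1) forces x1 = true.
That conflicts with the unit clause (!x1).
So every satisfying assignment has x6 = True.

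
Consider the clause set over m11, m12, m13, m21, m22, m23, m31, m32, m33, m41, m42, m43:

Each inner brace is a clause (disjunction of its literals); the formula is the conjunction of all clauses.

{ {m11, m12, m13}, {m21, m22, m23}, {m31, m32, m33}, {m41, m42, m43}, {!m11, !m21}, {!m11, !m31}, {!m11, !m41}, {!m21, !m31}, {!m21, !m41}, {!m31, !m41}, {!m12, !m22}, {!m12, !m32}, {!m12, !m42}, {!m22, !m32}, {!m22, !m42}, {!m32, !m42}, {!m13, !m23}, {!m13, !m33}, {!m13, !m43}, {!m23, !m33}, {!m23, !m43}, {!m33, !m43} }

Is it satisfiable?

No, unsatisfiable

Case m11 = false:
Case m12 = true:
(!m22) alone gives m22 = false.
(!m32) alone gives m32 = false.
(!m42) alone gives m42 = false.
Case m21 = true:
(!m31) alone gives m31 = false.
(m33) alone gives m33 = true.
(!m41) alone gives m41 = false.
(m43) alone gives m43 = true.
Now (!m43) is unsatisfied and unit — conflict.
That branch fails; take m21 = false instead.
(m23) alone gives m23 = true.
(!m13) alone gives m13 = false.
(!m33) alone gives m33 = false.
(m31) alone gives m31 = true.
(!m41) alone gives m41 = false.
(m43) alone gives m43 = true.
Now (!m43) is unsatisfied and unit — conflict.
Both values of m21 lead to a conflict.
That branch fails; take m12 = false instead.
(m13) alone gives m13 = true.
(!m23) alone gives m23 = false.
(!m33) alone gives m33 = false.
(!m43) alone gives m43 = false.
Case m21 = true:
(!m31) alone gives m31 = false.
(m32) alone gives m32 = true.
(!m41) alone gives m41 = false.
(m42) alone gives m42 = true.
Now (!m42) is unsatisfied and unit — conflict.
That branch fails; take m21 = false instead.
(m22) alone gives m22 = true.
(!m32) alone gives m32 = false.
(m31) alone gives m31 = true.
(!m41) alone gives m41 = false.
(m42) alone gives m42 = true.
Now (!m42) is unsatisfied and unit — conflict.
Both values of m21 lead to a conflict.
Both values of m12 lead to a conflict.
That branch fails; take m11 = true instead.
(!m21) alone gives m21 = false.
(!m31) alone gives m31 = false.
(!m41) alone gives m41 = false.
Case m22 = true:
(!m12) alone gives m12 = false.
(!m32) alone gives m32 = false.
(m33) alone gives m33 = true.
(!m42) alone gives m42 = false.
(m43) alone gives m43 = true.
Now (!m43) is unsatisfied and unit — conflict.
That branch fails; take m22 = false instead.
(m23) alone gives m23 = true.
(!m13) alone gives m13 = false.
(!m33) alone gives m33 = false.
(m32) alone gives m32 = true.
(!m12) alone gives m12 = false.
(!m42) alone gives m42 = false.
(m43) alone gives m43 = true.
Now (!m43) is unsatisfied and unit — conflict.
Both values of m22 lead to a conflict.
Both values of m11 lead to a conflict.
No assignment satisfies every clause.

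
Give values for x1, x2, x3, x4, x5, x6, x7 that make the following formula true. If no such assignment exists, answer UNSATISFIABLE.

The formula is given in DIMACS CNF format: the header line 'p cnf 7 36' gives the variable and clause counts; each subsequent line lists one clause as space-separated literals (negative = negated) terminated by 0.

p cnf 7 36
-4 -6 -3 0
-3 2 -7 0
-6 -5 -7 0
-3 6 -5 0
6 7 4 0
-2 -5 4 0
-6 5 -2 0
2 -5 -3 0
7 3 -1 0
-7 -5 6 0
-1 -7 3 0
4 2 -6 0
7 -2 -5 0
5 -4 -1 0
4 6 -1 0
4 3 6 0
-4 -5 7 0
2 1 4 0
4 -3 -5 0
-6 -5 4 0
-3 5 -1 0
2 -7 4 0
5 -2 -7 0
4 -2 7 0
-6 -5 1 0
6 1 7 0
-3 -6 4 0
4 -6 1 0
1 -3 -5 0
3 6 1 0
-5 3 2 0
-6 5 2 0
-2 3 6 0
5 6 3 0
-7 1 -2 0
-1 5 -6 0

Case x4 = False:
Case x6 = True:
From the singleton clause (x2), x2 = True.
From the singleton clause (¬x5), x5 = False.
Now (x5) is unsatisfied and unit — conflict.
Undo x6 and try x6 = False.
From the singleton clause (x7), x7 = True.
From the singleton clause (¬x5), x5 = False.
From the singleton clause (¬x1), x1 = False.
From the singleton clause (x3), x3 = True.
From the singleton clause (x2), x2 = True.
Now (¬x2) is unsatisfied and unit — conflict.
Both values of x6 lead to a conflict.
Undo x4 and try x4 = True.
Case x6 = False:
Case x3 = False:
From the singleton clause (x1), x1 = True.
From the singleton clause (x7), x7 = True.
Now (¬x7) is unsatisfied and unit — conflict.
Undo x3 and try x3 = True.
From the singleton clause (¬x5), x5 = False.
From the singleton clause (¬x1), x1 = False.
From the singleton clause (x7), x7 = True.
From the singleton clause (x2), x2 = True.
Now (¬x2) is unsatisfied and unit — conflict.
Both values of x3 lead to a conflict.
Undo x6 and try x6 = True.
From the singleton clause (¬x3), x3 = False.
Case x5 = False:
From the singleton clause (¬x2), x2 = False.
Now (x2) is unsatisfied and unit — conflict.
Undo x5 and try x5 = True.
From the singleton clause (¬x7), x7 = False.
Now (x7) is unsatisfied and unit — conflict.
Both values of x5 lead to a conflict.
Both values of x6 lead to a conflict.
Both values of x4 lead to a conflict.

UNSATISFIABLE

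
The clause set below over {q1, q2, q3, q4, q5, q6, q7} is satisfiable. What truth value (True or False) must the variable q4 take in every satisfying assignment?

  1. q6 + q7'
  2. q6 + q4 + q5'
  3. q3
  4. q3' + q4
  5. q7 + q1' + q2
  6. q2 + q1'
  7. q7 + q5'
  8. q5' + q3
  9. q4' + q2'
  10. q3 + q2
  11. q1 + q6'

True

Suppose q4 = 0.
Unit clause (q3) forces q3 = 1.
But (q3') is also a unit clause — contradiction.
So every satisfying assignment has q4 = True.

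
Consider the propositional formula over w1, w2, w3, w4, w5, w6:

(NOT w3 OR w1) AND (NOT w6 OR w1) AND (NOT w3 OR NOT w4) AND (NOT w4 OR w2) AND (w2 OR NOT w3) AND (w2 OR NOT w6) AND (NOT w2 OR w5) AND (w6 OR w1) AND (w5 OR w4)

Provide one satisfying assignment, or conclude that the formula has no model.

w1 ↦ true,  w2 ↦ true,  w3 ↦ false,  w4 ↦ true,  w5 ↦ true,  w6 ↦ true

Branch on w3: set w3 = false.
Branch on w6: set w6 = true.
From the singleton clause (w1), w1 = true.
From the singleton clause (w2), w2 = true.
From the singleton clause (w5), w5 = true.
No clause remains; w4 is free.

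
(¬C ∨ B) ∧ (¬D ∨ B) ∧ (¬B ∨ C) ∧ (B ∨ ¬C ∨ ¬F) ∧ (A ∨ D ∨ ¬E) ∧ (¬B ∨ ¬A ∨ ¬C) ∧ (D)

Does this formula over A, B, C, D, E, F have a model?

Yes, satisfiable

(D) alone gives D = True.
(B) alone gives B = True.
(C) alone gives C = True.
(¬A) alone gives A = False.
Every clause is now satisfied; E, F are unconstrained.
A satisfying assignment: A ↦ False,  B ↦ True,  C ↦ True,  D ↦ True,  E ↦ True,  F ↦ True.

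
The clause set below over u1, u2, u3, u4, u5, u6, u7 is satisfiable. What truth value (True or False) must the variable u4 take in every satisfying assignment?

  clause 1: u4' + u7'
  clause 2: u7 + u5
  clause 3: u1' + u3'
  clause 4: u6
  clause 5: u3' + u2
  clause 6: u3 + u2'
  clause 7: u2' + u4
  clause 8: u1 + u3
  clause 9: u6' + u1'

True

Suppose u4 = 0.
(u6) alone gives u6 = 1.
(u2') alone gives u2 = 0.
(u3') alone gives u3 = 0.
(u1) alone gives u1 = 1.
Now (u1') is unsatisfied and unit — conflict.
So every satisfying assignment has u4 = True.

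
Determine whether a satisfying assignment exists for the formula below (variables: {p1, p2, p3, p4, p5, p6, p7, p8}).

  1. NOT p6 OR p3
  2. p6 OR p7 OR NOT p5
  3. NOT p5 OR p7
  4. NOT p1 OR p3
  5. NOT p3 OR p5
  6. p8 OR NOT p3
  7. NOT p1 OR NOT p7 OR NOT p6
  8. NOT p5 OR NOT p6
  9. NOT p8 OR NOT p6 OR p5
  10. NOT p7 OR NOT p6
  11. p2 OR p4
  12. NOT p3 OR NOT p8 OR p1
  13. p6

No, unsatisfiable

The clause (p6) is unit, so p6 = true.
The clause (p3) is unit, so p3 = true.
The clause (p5) is unit, so p5 = true.
Now (NOT p5) is unsatisfied and unit — conflict.
No assignment satisfies every clause.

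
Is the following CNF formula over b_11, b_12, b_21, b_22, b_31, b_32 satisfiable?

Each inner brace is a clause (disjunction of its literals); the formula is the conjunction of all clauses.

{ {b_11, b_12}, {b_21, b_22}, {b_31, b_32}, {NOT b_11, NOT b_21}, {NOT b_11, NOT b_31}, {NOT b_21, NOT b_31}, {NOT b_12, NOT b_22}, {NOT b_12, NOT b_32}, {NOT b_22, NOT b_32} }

Unsatisfiable

Suppose b_11 = true.
The clause (NOT b_21) is unit, so b_21 = false.
The clause (b_22) is unit, so b_22 = true.
The clause (NOT b_31) is unit, so b_31 = false.
The clause (b_32) is unit, so b_32 = true.
But (NOT b_32) is also a unit clause — contradiction.
So b_11 must be the other value — set b_11 = false.
The clause (b_12) is unit, so b_12 = true.
The clause (NOT b_22) is unit, so b_22 = false.
The clause (b_21) is unit, so b_21 = true.
The clause (NOT b_31) is unit, so b_31 = false.
The clause (b_32) is unit, so b_32 = true.
But (NOT b_32) is also a unit clause — contradiction.
Both values of b_11 lead to a conflict.
No assignment satisfies every clause.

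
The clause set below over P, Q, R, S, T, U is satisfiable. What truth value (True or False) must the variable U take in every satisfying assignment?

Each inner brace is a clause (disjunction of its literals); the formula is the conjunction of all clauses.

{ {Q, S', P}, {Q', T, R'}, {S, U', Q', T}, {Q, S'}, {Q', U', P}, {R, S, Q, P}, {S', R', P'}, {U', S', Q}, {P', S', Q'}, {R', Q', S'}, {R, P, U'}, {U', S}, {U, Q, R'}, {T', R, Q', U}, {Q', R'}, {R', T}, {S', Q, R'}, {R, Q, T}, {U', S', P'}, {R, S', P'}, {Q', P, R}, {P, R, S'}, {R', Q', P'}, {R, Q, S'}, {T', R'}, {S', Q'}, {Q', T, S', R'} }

False

Suppose U = 1.
From the singleton clause (S), S = 1.
From the singleton clause (Q), Q = 1.
But (Q') is also a unit clause — contradiction.
So every satisfying assignment has U = False.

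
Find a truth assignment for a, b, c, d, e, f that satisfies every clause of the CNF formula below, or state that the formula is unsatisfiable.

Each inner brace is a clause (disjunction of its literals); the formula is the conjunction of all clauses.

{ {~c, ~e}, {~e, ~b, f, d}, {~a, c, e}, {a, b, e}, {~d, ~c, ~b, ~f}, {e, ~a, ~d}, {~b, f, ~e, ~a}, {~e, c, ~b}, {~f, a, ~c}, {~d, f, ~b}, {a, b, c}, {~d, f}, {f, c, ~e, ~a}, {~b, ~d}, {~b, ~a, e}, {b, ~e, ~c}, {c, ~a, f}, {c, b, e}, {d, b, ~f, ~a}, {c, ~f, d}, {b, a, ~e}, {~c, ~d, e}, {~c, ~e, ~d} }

a: 1,  b: 0,  c: 0,  d: 1,  e: 1,  f: 1

Suppose c = 0.
Suppose a = 1.
(e) alone gives e = 1.
(~b) alone gives b = 0.
(f) alone gives f = 1.
(d) alone gives d = 1.
Every clause now holds.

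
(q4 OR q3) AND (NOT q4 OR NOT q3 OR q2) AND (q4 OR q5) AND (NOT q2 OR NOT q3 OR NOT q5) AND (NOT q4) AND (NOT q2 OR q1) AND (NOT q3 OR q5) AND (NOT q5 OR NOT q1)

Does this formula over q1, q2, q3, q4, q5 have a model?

The clause (NOT q4) is unit, so q4 = false.
The clause (q3) is unit, so q3 = true.
The clause (q5) is unit, so q5 = true.
The clause (NOT q2) is unit, so q2 = false.
The clause (NOT q1) is unit, so q1 = false.
Every clause now holds.
A satisfying assignment: q1: false,  q2: false,  q3: true,  q4: false,  q5: true.

Satisfiable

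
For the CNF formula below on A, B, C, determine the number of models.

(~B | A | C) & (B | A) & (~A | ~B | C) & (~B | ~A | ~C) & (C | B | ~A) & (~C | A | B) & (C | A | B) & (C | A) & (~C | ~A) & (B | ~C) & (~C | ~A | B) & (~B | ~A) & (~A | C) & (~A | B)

1

There are 2^3 = 8 truth assignments over (A, B, C).
Check each against the 14 clauses (columns in the order A, B, C):
  F F F  ✗ fails (B | A)
  F F T  ✗ fails (B | A)
  F T F  ✗ fails (~B | A | C)
  F T T  ✓ satisfies all
  T F F  ✗ fails (C | B | ~A)
  T F T  ✗ fails (~C | ~A)
  T T F  ✗ fails (~A | ~B | C)
  T T T  ✗ fails (~B | ~A | ~C)
1 of the 8 rows is a model.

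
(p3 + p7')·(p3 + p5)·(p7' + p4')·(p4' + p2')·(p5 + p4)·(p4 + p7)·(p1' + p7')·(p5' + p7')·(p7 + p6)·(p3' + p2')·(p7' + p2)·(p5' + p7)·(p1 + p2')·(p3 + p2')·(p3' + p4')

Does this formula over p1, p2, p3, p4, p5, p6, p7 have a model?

No

Case p3 = 1:
From the singleton clause (p2'), p2 = 0.
From the singleton clause (p7'), p7 = 0.
From the singleton clause (p4), p4 = 1.
Now (p4') is unsatisfied and unit — conflict.
Undo p3 and try p3 = 0.
From the singleton clause (p7'), p7 = 0.
From the singleton clause (p5), p5 = 1.
Now (p5') is unsatisfied and unit — conflict.
Both values of p3 lead to a conflict.
No assignment satisfies every clause.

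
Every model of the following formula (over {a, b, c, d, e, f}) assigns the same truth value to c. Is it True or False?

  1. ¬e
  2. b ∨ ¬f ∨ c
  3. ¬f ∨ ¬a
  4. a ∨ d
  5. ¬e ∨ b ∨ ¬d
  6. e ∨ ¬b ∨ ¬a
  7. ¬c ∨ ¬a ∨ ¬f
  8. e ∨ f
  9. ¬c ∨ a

Suppose c = True.
(¬e) alone gives e = False.
(f) alone gives f = True.
(¬a) alone gives a = False.
But (a) is also a unit clause — contradiction.
So every satisfying assignment has c = False.

False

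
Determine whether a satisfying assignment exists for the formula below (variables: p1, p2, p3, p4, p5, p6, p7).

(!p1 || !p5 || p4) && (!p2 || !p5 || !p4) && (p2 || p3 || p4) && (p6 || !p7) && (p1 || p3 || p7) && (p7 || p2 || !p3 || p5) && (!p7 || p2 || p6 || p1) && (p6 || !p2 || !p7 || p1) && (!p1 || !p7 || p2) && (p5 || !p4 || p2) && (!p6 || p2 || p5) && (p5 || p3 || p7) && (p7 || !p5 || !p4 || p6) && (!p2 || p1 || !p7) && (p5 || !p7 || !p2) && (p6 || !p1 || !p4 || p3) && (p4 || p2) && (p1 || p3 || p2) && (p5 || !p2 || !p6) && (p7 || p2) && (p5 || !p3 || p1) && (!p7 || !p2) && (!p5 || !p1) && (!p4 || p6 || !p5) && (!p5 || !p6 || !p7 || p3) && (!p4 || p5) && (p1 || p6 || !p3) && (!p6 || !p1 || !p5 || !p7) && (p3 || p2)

Yes

Try p6 = false.
Unit clause (!p7) forces p7 = false.
Unit clause (p2) forces p2 = true.
Try p5 = false.
Unit clause (p3) forces p3 = true.
Unit clause (p1) forces p1 = true.
Unit clause (!p4) forces p4 = false.
Every clause now holds.
A satisfying assignment: p1=true,  p2=true,  p3=true,  p4=false,  p5=false,  p6=false,  p7=false.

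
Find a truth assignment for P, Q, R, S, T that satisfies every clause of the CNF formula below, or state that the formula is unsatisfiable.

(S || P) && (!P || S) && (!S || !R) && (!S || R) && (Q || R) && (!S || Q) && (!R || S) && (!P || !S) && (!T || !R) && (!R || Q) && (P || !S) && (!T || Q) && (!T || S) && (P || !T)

Branch on S: set S = true.
From the singleton clause (!R), R = false.
But (R) is also a unit clause — contradiction.
So S must be the other value — set S = false.
From the singleton clause (P), P = true.
But (!P) is also a unit clause — contradiction.
Neither S = true nor S = false works.

UNSATISFIABLE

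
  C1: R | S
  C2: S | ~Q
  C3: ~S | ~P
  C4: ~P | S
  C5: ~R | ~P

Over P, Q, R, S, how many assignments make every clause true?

There are 2^4 = 16 truth assignments over (P, Q, R, S).
Check each against the 5 clauses (columns in the order P, Q, R, S):
  F F F F  ✗ fails (R | S)
  F F F T  ✓ satisfies all
  F F T F  ✓ satisfies all
  F F T T  ✓ satisfies all
  F T F F  ✗ fails (R | S)
  F T F T  ✓ satisfies all
  F T T F  ✗ fails (S | ~Q)
  F T T T  ✓ satisfies all
  T F F F  ✗ fails (R | S)
  T F F T  ✗ fails (~S | ~P)
  T F T F  ✗ fails (~P | S)
  T F T T  ✗ fails (~S | ~P)
  T T F F  ✗ fails (R | S)
  T T F T  ✗ fails (~S | ~P)
  T T T F  ✗ fails (S | ~Q)
  T T T T  ✗ fails (~S | ~P)
5 of the 16 rows are models.

5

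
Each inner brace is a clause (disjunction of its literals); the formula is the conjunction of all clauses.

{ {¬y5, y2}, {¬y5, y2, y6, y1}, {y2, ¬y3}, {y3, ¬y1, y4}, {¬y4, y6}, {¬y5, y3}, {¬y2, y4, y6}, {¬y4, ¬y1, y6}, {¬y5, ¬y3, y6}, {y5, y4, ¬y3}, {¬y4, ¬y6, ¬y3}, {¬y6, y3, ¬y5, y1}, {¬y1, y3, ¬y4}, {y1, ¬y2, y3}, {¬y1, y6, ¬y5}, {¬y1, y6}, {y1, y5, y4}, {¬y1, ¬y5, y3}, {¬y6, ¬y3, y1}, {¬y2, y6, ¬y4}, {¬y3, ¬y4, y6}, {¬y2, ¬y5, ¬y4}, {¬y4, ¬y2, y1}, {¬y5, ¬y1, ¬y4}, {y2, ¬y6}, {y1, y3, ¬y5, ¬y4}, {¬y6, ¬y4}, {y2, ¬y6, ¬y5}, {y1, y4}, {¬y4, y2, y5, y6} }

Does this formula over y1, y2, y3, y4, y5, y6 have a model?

Satisfiable

Case y5 = True:
From the singleton clause (y2), y2 = True.
From the singleton clause (y3), y3 = True.
From the singleton clause (y6), y6 = True.
From the singleton clause (¬y4), y4 = False.
From the singleton clause (y1), y1 = True.
Every clause now holds.
A satisfying assignment: y1: True; y2: True; y3: True; y4: False; y5: True; y6: True.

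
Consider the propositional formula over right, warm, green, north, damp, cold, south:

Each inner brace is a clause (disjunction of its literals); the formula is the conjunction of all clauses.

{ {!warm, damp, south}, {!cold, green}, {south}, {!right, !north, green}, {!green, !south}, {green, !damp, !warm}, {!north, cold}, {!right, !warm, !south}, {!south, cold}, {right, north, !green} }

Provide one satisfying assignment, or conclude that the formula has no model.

UNSATISFIABLE

Unit clause (south) forces south = true.
Unit clause (!green) forces green = false.
Unit clause (!cold) forces cold = false.
Now (cold) is unsatisfied and unit — conflict.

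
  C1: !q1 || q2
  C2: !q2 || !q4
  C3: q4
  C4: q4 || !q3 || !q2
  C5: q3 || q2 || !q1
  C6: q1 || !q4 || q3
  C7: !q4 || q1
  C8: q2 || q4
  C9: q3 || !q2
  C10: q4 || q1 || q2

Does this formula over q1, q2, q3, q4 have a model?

Unsatisfiable

The clause (q4) is unit, so q4 = true.
The clause (!q2) is unit, so q2 = false.
The clause (!q1) is unit, so q1 = false.
But (q1) is also a unit clause — contradiction.
No assignment satisfies every clause.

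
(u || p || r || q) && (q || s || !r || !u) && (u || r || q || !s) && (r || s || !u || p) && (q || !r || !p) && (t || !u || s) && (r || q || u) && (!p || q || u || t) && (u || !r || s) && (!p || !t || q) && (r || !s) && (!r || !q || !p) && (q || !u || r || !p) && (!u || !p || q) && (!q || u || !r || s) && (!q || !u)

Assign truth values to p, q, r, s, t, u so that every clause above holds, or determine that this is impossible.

Branch on r: set r = false.
Unit clause (!s) forces s = false.
Branch on u: set u = false.
Unit clause (q) forces q = true.
Every clause is now satisfied; p, t are unconstrained.

p=true, q=true, r=false, s=false, t=false, u=false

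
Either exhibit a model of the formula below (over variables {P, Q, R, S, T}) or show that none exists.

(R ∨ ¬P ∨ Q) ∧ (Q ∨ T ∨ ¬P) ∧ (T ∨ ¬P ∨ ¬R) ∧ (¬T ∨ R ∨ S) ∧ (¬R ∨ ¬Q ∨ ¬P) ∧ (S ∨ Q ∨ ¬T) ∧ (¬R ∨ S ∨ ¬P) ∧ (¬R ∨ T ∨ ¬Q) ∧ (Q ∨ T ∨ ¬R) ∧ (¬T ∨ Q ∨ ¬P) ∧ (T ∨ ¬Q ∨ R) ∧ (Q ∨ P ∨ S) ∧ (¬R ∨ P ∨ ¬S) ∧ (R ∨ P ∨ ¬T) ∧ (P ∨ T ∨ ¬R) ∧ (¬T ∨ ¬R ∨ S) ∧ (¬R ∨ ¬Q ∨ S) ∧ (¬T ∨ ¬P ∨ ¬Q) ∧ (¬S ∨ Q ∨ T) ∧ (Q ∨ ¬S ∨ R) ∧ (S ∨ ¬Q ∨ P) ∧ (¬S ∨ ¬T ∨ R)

Branch on R: set R = True.
Branch on T: set T = True.
(S) alone gives S = True.
(P) alone gives P = True.
(¬Q) alone gives Q = False.
But (Q) is also a unit clause — contradiction.
Undo T and try T = False.
(¬P) alone gives P = False.
But (P) is also a unit clause — contradiction.
Both values of T lead to a conflict.
Undo R and try R = False.
Branch on P: set P = False.
(¬T) alone gives T = False.
(¬Q) alone gives Q = False.
(S) alone gives S = True.
But (¬S) is also a unit clause — contradiction.
Undo P and try P = True.
(Q) alone gives Q = True.
(T) alone gives T = True.
But (¬T) is also a unit clause — contradiction.
Both values of P lead to a conflict.
Both values of R lead to a conflict.

UNSATISFIABLE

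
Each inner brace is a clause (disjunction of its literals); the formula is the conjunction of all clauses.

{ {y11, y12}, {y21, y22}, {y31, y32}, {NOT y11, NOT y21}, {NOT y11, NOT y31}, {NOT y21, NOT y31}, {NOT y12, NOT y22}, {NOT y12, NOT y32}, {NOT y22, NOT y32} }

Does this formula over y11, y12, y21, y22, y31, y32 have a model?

Suppose y11 = true.
From the singleton clause (NOT y21), y21 = false.
From the singleton clause (y22), y22 = true.
From the singleton clause (NOT y31), y31 = false.
From the singleton clause (y32), y32 = true.
That conflicts with the unit clause (NOT y32).
That branch fails; take y11 = false instead.
From the singleton clause (y12), y12 = true.
From the singleton clause (NOT y22), y22 = false.
From the singleton clause (y21), y21 = true.
From the singleton clause (NOT y31), y31 = false.
From the singleton clause (y32), y32 = true.
That conflicts with the unit clause (NOT y32).
Both values of y11 lead to a conflict.
No assignment satisfies every clause.

No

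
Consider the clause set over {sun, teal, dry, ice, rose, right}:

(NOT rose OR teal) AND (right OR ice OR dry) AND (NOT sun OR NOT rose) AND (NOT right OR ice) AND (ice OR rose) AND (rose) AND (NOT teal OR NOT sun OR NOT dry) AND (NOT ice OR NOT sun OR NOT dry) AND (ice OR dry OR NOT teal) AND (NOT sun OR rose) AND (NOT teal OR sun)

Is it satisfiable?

(rose) alone gives rose = true.
(teal) alone gives teal = true.
(NOT sun) alone gives sun = false.
But (sun) is also a unit clause — contradiction.
No assignment satisfies every clause.

No, unsatisfiable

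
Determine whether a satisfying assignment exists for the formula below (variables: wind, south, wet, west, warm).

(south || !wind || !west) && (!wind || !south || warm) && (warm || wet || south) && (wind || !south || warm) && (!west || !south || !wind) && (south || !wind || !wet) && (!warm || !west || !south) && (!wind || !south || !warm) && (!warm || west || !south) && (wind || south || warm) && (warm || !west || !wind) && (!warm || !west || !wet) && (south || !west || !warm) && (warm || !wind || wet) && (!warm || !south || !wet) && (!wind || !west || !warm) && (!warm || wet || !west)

Case south = false:
Case wind = false:
The clause (warm) is unit, so warm = true.
The clause (!west) is unit, so west = false.
Every clause is now satisfied; wet is unconstrained.
A satisfying assignment: wind: false; south: false; wet: false; west: false; warm: true.

Yes, satisfiable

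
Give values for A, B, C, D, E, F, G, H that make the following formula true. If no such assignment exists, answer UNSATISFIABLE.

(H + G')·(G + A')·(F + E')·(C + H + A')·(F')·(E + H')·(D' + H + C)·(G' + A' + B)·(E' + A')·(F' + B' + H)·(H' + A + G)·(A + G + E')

A: 0, B: 1, C: 1, D: 1, E: 0, F: 0, G: 0, H: 0

Unit clause (F') forces F = 0.
Unit clause (E') forces E = 0.
Unit clause (H') forces H = 0.
Unit clause (G') forces G = 0.
Unit clause (A') forces A = 0.
Suppose D = 1.
Unit clause (C) forces C = 1.
All clauses hold; B can take either value.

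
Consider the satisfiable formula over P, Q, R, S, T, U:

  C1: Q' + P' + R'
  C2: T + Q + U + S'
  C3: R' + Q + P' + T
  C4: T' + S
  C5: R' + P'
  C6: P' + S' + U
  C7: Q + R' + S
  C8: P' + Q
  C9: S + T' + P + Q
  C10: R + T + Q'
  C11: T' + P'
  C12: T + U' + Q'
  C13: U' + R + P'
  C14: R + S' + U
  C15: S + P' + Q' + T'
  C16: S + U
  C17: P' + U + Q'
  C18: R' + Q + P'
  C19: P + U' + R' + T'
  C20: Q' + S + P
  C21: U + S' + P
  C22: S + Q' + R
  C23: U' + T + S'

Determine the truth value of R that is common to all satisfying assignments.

Suppose R = 1.
The clause (P') is unit, so P = 0.
Suppose T = 0.
Suppose Q = 1.
The clause (U') is unit, so U = 0.
The clause (S) is unit, so S = 1.
Now (S') is unsatisfied and unit — conflict.
So Q must be the other value — set Q = 0.
The clause (S) is unit, so S = 1.
The clause (U) is unit, so U = 1.
Now (U') is unsatisfied and unit — conflict.
Neither Q = 1 nor Q = 0 works.
So T must be the other value — set T = 1.
The clause (S) is unit, so S = 1.
The clause (U') is unit, so U = 0.
Now (U) is unsatisfied and unit — conflict.
Neither T = 1 nor T = 0 works.
So every satisfying assignment has R = False.

False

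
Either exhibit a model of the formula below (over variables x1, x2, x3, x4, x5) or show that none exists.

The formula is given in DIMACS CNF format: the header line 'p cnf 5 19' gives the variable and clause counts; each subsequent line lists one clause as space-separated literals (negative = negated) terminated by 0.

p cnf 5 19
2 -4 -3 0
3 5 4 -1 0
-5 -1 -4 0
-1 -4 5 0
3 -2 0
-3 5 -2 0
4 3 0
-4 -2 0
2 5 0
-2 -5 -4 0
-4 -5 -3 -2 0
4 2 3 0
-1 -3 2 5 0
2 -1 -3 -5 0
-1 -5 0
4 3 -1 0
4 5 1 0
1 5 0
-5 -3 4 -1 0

Branch on x3: set x3 = False.
(¬x2) alone gives x2 = False.
(x4) alone gives x4 = True.
(x5) alone gives x5 = True.
(¬x1) alone gives x1 = False.
This assignment satisfies each clause.

x1: False,  x2: False,  x3: False,  x4: True,  x5: True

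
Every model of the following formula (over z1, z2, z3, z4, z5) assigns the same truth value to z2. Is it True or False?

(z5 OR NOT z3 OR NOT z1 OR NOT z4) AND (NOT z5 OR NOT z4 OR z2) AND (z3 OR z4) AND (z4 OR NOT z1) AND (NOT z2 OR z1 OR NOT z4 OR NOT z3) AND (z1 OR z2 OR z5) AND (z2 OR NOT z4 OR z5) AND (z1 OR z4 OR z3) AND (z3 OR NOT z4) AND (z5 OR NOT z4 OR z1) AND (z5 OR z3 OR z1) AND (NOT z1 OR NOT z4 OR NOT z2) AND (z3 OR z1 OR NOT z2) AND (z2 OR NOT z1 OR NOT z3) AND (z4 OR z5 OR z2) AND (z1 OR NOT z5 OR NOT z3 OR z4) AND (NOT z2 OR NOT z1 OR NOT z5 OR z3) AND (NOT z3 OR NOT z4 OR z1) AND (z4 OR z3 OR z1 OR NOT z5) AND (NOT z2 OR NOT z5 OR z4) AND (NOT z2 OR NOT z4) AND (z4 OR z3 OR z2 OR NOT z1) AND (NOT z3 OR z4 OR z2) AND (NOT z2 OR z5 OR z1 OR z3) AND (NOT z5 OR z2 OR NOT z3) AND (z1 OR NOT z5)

Suppose z2 = false.
Try z5 = false.
(z1) alone gives z1 = true.
(z4) alone gives z4 = true.
But (NOT z4) is also a unit clause — contradiction.
Undo z5 and try z5 = true.
(NOT z4) alone gives z4 = false.
(z3) alone gives z3 = true.
But (NOT z3) is also a unit clause — contradiction.
Both values of z5 lead to a conflict.
So every satisfying assignment has z2 = True.

True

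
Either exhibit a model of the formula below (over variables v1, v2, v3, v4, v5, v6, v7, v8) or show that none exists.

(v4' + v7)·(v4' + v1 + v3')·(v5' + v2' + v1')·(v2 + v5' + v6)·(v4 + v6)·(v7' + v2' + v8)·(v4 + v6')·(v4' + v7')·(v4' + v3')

UNSATISFIABLE

Suppose v4 = 0.
The clause (v6) is unit, so v6 = 1.
But (v6') is also a unit clause — contradiction.
Backtrack on v4: now try v4 = 1.
The clause (v7) is unit, so v7 = 1.
But (v7') is also a unit clause — contradiction.
Both values of v4 lead to a conflict.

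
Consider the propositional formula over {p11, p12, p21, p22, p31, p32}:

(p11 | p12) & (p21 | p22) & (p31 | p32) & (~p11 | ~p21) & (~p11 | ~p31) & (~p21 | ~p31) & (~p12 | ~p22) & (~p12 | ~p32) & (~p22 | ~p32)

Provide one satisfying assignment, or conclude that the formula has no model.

Try p11 = 1.
(~p21) alone gives p21 = 0.
(p22) alone gives p22 = 1.
(~p31) alone gives p31 = 0.
(p32) alone gives p32 = 1.
Now (~p32) is unsatisfied and unit — conflict.
That branch fails; take p11 = 0 instead.
(p12) alone gives p12 = 1.
(~p22) alone gives p22 = 0.
(p21) alone gives p21 = 1.
(~p31) alone gives p31 = 0.
(p32) alone gives p32 = 1.
Now (~p32) is unsatisfied and unit — conflict.
Both values of p11 lead to a conflict.

UNSATISFIABLE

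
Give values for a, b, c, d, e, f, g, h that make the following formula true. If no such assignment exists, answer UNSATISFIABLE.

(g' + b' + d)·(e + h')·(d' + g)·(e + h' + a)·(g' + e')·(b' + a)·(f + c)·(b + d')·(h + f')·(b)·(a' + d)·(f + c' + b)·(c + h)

From the singleton clause (b), b = 1.
From the singleton clause (a), a = 1.
From the singleton clause (d), d = 1.
From the singleton clause (g), g = 1.
From the singleton clause (e'), e = 0.
From the singleton clause (h'), h = 0.
From the singleton clause (f'), f = 0.
From the singleton clause (c), c = 1.
All clauses are satisfied.

a ↦ 1,  b ↦ 1,  c ↦ 1,  d ↦ 1,  e ↦ 0,  f ↦ 0,  g ↦ 1,  h ↦ 0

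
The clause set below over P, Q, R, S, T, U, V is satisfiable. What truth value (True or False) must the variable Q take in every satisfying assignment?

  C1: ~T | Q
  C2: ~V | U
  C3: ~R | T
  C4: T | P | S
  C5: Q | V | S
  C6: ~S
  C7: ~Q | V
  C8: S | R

Suppose Q = 0.
Unit clause (~T) forces T = 0.
Unit clause (~R) forces R = 0.
Unit clause (~S) forces S = 0.
But (S) is also a unit clause — contradiction.
So every satisfying assignment has Q = True.

True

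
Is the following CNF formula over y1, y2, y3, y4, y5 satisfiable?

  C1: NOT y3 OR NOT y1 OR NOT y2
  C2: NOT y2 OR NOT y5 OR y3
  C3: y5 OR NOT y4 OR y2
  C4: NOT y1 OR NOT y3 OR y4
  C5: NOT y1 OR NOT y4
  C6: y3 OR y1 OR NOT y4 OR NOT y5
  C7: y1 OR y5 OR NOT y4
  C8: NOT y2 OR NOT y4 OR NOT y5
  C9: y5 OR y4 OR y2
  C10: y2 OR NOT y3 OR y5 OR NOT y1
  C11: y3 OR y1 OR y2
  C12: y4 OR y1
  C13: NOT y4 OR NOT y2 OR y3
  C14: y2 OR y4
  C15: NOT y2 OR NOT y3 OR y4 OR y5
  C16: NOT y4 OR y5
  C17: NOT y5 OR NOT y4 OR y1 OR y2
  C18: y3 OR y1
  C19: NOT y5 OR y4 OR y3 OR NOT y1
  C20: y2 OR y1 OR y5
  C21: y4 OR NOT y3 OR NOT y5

Case y1 = true:
(NOT y4) alone gives y4 = false.
(NOT y3) alone gives y3 = false.
(y2) alone gives y2 = true.
(NOT y5) alone gives y5 = false.
This assignment satisfies each clause.
A satisfying assignment: y1=true,  y2=true,  y3=false,  y4=false,  y5=false.

Yes, satisfiable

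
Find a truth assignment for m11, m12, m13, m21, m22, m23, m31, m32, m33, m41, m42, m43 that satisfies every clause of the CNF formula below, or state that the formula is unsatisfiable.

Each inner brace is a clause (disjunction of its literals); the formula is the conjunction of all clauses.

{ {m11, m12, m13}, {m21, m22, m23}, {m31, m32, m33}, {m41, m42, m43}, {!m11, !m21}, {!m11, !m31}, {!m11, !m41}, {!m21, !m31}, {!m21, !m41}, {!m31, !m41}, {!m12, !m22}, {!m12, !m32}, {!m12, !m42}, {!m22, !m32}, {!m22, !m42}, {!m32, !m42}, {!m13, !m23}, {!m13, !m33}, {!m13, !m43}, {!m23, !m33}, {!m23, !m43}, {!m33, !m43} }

Suppose m11 = false.
Suppose m12 = true.
(!m22) alone gives m22 = false.
(!m32) alone gives m32 = false.
(!m42) alone gives m42 = false.
Suppose m21 = true.
(!m31) alone gives m31 = false.
(m33) alone gives m33 = true.
(!m41) alone gives m41 = false.
(m43) alone gives m43 = true.
But (!m43) is also a unit clause — contradiction.
So m21 must be the other value — set m21 = false.
(m23) alone gives m23 = true.
(!m13) alone gives m13 = false.
(!m33) alone gives m33 = false.
(m31) alone gives m31 = true.
(!m41) alone gives m41 = false.
(m43) alone gives m43 = true.
But (!m43) is also a unit clause — contradiction.
Neither m21 = true nor m21 = false works.
So m12 must be the other value — set m12 = false.
(m13) alone gives m13 = true.
(!m23) alone gives m23 = false.
(!m33) alone gives m33 = false.
(!m43) alone gives m43 = false.
Suppose m21 = true.
(!m31) alone gives m31 = false.
(m32) alone gives m32 = true.
(!m41) alone gives m41 = false.
(m42) alone gives m42 = true.
But (!m42) is also a unit clause — contradiction.
So m21 must be the other value — set m21 = false.
(m22) alone gives m22 = true.
(!m32) alone gives m32 = false.
(m31) alone gives m31 = true.
(!m41) alone gives m41 = false.
(m42) alone gives m42 = true.
But (!m42) is also a unit clause — contradiction.
Neither m21 = true nor m21 = false works.
Neither m12 = true nor m12 = false works.
So m11 must be the other value — set m11 = true.
(!m21) alone gives m21 = false.
(!m31) alone gives m31 = false.
(!m41) alone gives m41 = false.
Suppose m22 = true.
(!m12) alone gives m12 = false.
(!m32) alone gives m32 = false.
(m33) alone gives m33 = true.
(!m42) alone gives m42 = false.
(m43) alone gives m43 = true.
But (!m43) is also a unit clause — contradiction.
So m22 must be the other value — set m22 = false.
(m23) alone gives m23 = true.
(!m13) alone gives m13 = false.
(!m33) alone gives m33 = false.
(m32) alone gives m32 = true.
(!m12) alone gives m12 = false.
(!m42) alone gives m42 = false.
(m43) alone gives m43 = true.
But (!m43) is also a unit clause — contradiction.
Neither m22 = true nor m22 = false works.
Neither m11 = true nor m11 = false works.

UNSATISFIABLE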